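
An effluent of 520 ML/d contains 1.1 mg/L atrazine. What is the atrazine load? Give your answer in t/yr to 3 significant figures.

520 ML/d = 6.019 m³/s.
Mass flux = Q·C = 6.019 m³/s × 1.1 g/m³ = 6.62 g/s.
= 6.62 g/s × 31.56 = 208.9 t/yr.

209 t/yr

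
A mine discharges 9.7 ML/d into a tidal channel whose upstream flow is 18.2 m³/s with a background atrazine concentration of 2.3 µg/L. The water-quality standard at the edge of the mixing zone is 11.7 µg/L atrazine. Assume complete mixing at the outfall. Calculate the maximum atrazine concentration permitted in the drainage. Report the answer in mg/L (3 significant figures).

1.54 mg/L

9.7 ML/d = 0.1123 m³/s.
2.3 µg/L = 0.0023 mg/L.
11.7 µg/L = 0.0117 mg/L.
Mass balance: 0.0117·18.31 = 0.1123·Cₑ + 18.2·0.0023.
Cₑ = (0.2143 − 0.04186) / 0.1123 = 1.536 mg/L.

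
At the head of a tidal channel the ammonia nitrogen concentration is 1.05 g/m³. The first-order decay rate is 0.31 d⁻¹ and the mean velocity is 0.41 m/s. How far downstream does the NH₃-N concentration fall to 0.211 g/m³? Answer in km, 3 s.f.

From C = C₀·e^(−kt), t = ln(C₀/C)/k = ln(1.05/0.211)/0.31 = 1.605/0.31 = 5.176 d.
Distance = v·t = 0.41 m/s × 4.472e+05 s = 1.834e+05 m = 183.4 km.

183 km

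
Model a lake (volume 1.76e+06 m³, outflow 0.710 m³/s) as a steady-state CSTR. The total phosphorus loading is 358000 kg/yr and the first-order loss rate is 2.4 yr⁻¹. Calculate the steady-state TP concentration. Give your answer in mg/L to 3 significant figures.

Outflow Q = 0.710 m³/s × 3.156e+07 s/yr = 2.241e+07 m³/yr.
Steady-state CSTR mass balance: W = Q·C + k·V·C, so C = W/(Q + kV).
Q + kV = 2.241e+07 + 2.4·1.76e+06 = 2.663e+07 m³/yr.
C = 358000/2.663e+07 = 0.01344 kg/m³ = 13.44 mg/L.

13.4 mg/L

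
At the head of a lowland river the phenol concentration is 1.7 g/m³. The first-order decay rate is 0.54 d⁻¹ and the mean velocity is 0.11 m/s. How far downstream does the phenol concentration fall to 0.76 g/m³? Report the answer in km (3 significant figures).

From C = C₀·e^(−kt), t = ln(C₀/C)/k = ln(1.7/0.76)/0.54 = 0.8051/0.54 = 1.491 d.
Distance = v·t = 0.11 m/s × 1.288e+05 s = 1.417e+04 m = 14.17 km.

14.2 km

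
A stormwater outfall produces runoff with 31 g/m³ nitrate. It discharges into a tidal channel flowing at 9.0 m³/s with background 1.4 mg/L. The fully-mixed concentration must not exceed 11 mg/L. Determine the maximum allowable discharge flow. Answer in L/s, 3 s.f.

4320 L/s

Mass balance at complete mixing: C_std·(Q_w + Q_r) = Q_w·C_e + Q_r·C_b.
Rearranging, Q_w = Q_r·(C_std − C_b)/(C_e − C_std) = 9.0·(11 − 1.4) / (31 − 11) = 4.32 m³/s.
= 4320 L/s.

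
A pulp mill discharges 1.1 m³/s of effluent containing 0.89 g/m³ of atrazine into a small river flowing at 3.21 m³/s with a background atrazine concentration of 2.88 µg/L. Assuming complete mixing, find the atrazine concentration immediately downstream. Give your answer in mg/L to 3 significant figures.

0.229 mg/L

2.88 µg/L = 0.00288 mg/L.
By mass balance at complete mixing, C = (1.1·0.89 + 3.21·0.00288) / (1.1 + 3.21) = 0.9882/4.31 = 0.2293 mg/L.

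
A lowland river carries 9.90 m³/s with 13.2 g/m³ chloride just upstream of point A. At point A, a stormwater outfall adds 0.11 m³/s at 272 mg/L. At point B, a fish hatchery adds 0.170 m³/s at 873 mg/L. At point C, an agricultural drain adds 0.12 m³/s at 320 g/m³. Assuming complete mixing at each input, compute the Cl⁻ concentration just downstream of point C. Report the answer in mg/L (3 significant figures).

33.7 mg/L

After input A: C = (9.9·13.2 + 0.11·272) / 10.01 = 16.04 mg/L.
After input B: C = (10.01·16.04 + 0.17·873) / 10.18 = 30.35 mg/L.
After input C: C = (10.18·30.35 + 0.12·320) / 10.3 = 33.73 mg/L.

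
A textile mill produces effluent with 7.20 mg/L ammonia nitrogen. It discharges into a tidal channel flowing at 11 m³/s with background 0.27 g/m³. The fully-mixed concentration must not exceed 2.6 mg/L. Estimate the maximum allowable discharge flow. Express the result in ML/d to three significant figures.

Mass balance at complete mixing: C_std·(Q_w + Q_r) = Q_w·C_e + Q_r·C_b.
Rearranging, Q_w = Q_r·(C_std − C_b)/(C_e − C_std) = 11·(2.6 − 0.27) / (7.2 − 2.6) = 5.572 m³/s.
= 481.4 ML/d.

481 ML/d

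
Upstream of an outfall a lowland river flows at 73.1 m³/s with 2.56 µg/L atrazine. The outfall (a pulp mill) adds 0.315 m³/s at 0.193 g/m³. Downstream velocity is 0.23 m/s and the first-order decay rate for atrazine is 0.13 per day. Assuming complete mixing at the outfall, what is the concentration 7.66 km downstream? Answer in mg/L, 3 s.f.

2.56 µg/L = 0.00256 mg/L.
After complete mixing, C₀ = (0.315·0.193 + 73.1·0.00256) / 73.41 = 0.003377 mg/L.
Travel time t = 7660 m / 0.23 m/s = 3.33e+04 s = 0.3855 d.
C = 0.003377·exp(−0.13·0.3855) = 0.003377·0.9511 = 0.003212 mg/L.

0.00321 mg/L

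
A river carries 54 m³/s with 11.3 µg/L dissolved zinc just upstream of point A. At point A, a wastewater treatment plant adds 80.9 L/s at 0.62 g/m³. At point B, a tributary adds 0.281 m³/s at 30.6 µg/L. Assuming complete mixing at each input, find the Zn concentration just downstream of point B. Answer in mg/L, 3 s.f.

11.3 µg/L = 0.0113 mg/L.
80.9 L/s = 0.0809 m³/s.
After input A: C = (54·0.0113 + 0.0809·0.62) / 54.08 = 0.01221 mg/L.
30.6 µg/L = 0.0306 mg/L.
After input B: C = (54.08·0.01221 + 0.281·0.0306) / 54.36 = 0.01231 mg/L.

0.0123 mg/L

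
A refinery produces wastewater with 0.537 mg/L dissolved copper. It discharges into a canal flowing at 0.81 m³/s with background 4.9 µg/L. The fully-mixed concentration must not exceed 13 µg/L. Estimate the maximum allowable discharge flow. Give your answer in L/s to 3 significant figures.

12.5 L/s

4.9 µg/L = 0.0049 mg/L.
13 µg/L = 0.013 mg/L.
Mass balance at complete mixing: C_std·(Q_w + Q_r) = Q_w·C_e + Q_r·C_b.
Rearranging, Q_w = Q_r·(C_std − C_b)/(C_e − C_std) = 0.81·(0.013 − 0.0049) / (0.537 − 0.013) = 0.01252 m³/s.
= 12.52 L/s.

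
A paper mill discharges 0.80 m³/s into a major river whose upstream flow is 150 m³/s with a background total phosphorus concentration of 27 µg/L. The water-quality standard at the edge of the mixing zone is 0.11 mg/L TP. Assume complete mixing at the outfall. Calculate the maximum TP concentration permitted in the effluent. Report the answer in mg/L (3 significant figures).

15.7 mg/L

27 µg/L = 0.027 mg/L.
Mass balance: 0.11·150.8 = 0.8·Cₑ + 150·0.027.
Cₑ = (16.59 − 4.05) / 0.8 = 15.67 mg/L.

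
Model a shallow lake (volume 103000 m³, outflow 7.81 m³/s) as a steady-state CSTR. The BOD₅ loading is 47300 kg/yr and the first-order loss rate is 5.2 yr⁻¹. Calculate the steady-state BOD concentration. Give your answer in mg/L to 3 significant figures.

Outflow Q = 7.81 m³/s × 3.156e+07 s/yr = 2.465e+08 m³/yr.
Steady-state CSTR mass balance: W = Q·C + k·V·C, so C = W/(Q + kV).
Q + kV = 2.465e+08 + 5.2·103000 = 2.47e+08 m³/yr.
C = 47300/2.47e+08 = 0.0001915 kg/m³ = 0.1915 mg/L.

0.191 mg/L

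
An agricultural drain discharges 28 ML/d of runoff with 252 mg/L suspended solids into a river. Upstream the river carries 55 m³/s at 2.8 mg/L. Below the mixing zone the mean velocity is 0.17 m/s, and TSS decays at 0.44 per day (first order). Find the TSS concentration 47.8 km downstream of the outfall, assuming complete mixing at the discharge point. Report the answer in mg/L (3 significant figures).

28 ML/d = 0.3241 m³/s.
After complete mixing, C₀ = (0.3241·252 + 55·2.8) / 55.32 = 4.26 mg/L.
Travel time t = 4.78e+04 m / 0.17 m/s = 2.812e+05 s = 3.254 d.
C = 4.26·exp(−0.44·3.254) = 4.26·0.2389 = 1.017 mg/L.

1.02 mg/L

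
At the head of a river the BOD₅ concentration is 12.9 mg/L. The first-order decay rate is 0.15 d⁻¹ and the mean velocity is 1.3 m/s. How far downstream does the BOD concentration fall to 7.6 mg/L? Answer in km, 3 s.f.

396 km

From C = C₀·e^(−kt), t = ln(C₀/C)/k = ln(12.9/7.6)/0.15 = 0.5291/0.15 = 3.527 d.
Distance = v·t = 1.3 m/s × 3.047e+05 s = 3.962e+05 m = 396.2 km.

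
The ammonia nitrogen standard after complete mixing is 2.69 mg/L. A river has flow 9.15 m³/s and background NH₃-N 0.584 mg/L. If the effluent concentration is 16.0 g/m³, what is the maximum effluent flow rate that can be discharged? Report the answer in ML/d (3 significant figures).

Mass balance at complete mixing: C_std·(Q_w + Q_r) = Q_w·C_e + Q_r·C_b.
Rearranging, Q_w = Q_r·(C_std − C_b)/(C_e − C_std) = 9.15·(2.69 − 0.584) / (16 − 2.69) = 1.448 m³/s.
= 125.1 ML/d.

125 ML/d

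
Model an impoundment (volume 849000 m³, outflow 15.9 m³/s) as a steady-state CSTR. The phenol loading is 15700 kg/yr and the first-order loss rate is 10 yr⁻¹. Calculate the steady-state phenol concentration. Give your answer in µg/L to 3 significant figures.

Outflow Q = 15.9 m³/s × 3.156e+07 s/yr = 5.018e+08 m³/yr.
Steady-state CSTR mass balance: W = Q·C + k·V·C, so C = W/(Q + kV).
Q + kV = 5.018e+08 + 10·849000 = 5.103e+08 m³/yr.
C = 15700/5.103e+08 = 3.077e-05 kg/m³ = 0.03077 mg/L = 30.77 µg/L.

30.8 µg/L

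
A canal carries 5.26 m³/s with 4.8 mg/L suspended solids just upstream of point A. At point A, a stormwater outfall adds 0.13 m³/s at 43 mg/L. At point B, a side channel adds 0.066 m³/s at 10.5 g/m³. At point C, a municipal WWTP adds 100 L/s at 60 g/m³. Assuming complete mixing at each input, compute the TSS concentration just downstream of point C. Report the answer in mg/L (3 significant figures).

6.76 mg/L

After input A: C = (5.26·4.8 + 0.13·43) / 5.39 = 5.721 mg/L.
After input B: C = (5.39·5.721 + 0.066·10.5) / 5.456 = 5.779 mg/L.
100 L/s = 0.1 m³/s.
After input C: C = (5.456·5.779 + 0.1·60) / 5.556 = 6.755 mg/L.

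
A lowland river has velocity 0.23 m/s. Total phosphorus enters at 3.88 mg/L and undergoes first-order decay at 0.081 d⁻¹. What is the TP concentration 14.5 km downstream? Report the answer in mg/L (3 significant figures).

Travel time t = 14.5 km / 0.23 m/s = 1.45e+04/0.23 = 6.304e+04 s = 0.7297 d.
First-order decay: C = 3.88·exp(−0.081·0.7297) = 3.88·0.9426 = 3.657 mg/L.

3.66 mg/L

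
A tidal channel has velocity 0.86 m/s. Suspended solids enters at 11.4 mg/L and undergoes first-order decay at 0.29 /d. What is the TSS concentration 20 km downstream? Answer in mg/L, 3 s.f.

Travel time t = 20 km / 0.86 m/s = 2e+04/0.86 = 2.326e+04 s = 0.2692 d.
First-order decay: C = 11.4·exp(−0.29·0.2692) = 11.4·0.9249 = 10.54 mg/L.

10.5 mg/L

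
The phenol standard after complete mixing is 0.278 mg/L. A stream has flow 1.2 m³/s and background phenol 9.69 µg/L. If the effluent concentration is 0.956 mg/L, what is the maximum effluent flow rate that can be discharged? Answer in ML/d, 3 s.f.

9.69 µg/L = 0.00969 mg/L.
Mass balance at complete mixing: C_std·(Q_w + Q_r) = Q_w·C_e + Q_r·C_b.
Rearranging, Q_w = Q_r·(C_std − C_b)/(C_e − C_std) = 1.2·(0.278 − 0.00969) / (0.956 − 0.278) = 0.4749 m³/s.
= 41.03 ML/d.

41.0 ML/d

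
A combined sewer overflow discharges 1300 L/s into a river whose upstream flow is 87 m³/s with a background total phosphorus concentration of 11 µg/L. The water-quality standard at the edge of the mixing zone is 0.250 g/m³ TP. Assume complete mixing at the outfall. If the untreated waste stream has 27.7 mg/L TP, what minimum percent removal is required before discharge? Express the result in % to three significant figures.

41.4 %

1300 L/s = 1.3 m³/s.
11 µg/L = 0.011 mg/L.
Mass balance: 0.25·88.3 = 1.3·Cₑ + 87·0.011.
Cₑ = (22.07 − 0.957) / 1.3 = 16.24 mg/L.
Required removal = 1 − 16.24/27.7 = 41.36 %.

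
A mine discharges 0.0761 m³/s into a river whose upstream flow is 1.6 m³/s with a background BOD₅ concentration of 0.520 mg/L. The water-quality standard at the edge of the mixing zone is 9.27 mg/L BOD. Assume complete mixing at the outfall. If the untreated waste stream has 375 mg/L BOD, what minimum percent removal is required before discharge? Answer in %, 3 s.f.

Mass balance: 9.27·1.676 = 0.0761·Cₑ + 1.6·0.52.
Cₑ = (15.54 − 0.832) / 0.0761 = 193.2 mg/L.
Required removal = 1 − 193.2/375 = 48.47 %.

48.5 %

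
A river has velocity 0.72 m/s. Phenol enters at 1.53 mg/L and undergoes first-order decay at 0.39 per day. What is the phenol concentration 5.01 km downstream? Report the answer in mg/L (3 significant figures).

Travel time t = 5.01 km / 0.72 m/s = 5010/0.72 = 6958 s = 0.08054 d.
First-order decay: C = 1.53·exp(−0.39·0.08054) = 1.53·0.9691 = 1.483 mg/L.

1.48 mg/L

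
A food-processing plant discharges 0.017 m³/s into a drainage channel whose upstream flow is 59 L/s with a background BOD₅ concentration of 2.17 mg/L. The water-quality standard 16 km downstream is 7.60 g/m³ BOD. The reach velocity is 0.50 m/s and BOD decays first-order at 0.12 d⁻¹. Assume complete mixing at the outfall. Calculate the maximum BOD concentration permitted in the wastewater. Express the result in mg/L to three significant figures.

28.0 mg/L

59 L/s = 0.059 m³/s.
Travel time to the compliance point: t = 1.6e+04/0.50 = 3.2e+04 s = 0.3704 d; decay factor exp(−0.12·0.3704) = 0.9565.
So the concentration just after mixing may be at most 7.6/0.9565 = 7.945 mg/L.
Mass balance: 7.945·0.076 = 0.017·Cₑ + 0.059·2.17.
Cₑ = (0.6039 − 0.128) / 0.017 = 27.99 mg/L.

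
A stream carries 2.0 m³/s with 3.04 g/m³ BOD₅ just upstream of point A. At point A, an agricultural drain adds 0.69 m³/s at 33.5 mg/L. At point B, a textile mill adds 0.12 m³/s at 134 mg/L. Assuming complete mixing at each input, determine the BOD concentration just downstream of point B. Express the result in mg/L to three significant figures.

After input A: C = (2·3.04 + 0.69·33.5) / 2.69 = 10.85 mg/L.
After input B: C = (2.69·10.85 + 0.12·134) / 2.81 = 16.11 mg/L.

16.1 mg/L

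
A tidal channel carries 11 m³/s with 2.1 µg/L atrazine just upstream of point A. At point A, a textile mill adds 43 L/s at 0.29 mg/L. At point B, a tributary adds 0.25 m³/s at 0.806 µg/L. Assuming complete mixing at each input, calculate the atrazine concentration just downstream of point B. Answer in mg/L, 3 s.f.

2.1 µg/L = 0.0021 mg/L.
43 L/s = 0.043 m³/s.
After input A: C = (11·0.0021 + 0.043·0.29) / 11.04 = 0.003221 mg/L.
0.806 µg/L = 0.000806 mg/L.
After input B: C = (11.04·0.003221 + 0.25·0.000806) / 11.29 = 0.003168 mg/L.

0.00317 mg/L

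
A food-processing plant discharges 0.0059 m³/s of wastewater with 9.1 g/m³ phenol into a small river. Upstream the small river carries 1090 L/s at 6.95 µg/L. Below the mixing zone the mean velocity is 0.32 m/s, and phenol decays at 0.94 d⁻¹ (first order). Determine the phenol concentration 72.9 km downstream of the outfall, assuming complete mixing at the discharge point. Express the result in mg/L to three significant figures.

0.00469 mg/L

1090 L/s = 1.09 m³/s.
6.95 µg/L = 0.00695 mg/L.
After complete mixing, C₀ = (0.0059·9.1 + 1.09·0.00695) / 1.096 = 0.0559 mg/L.
Travel time t = 7.29e+04 m / 0.32 m/s = 2.278e+05 s = 2.637 d.
C = 0.0559·exp(−0.94·2.637) = 0.0559·0.08387 = 0.004689 mg/L.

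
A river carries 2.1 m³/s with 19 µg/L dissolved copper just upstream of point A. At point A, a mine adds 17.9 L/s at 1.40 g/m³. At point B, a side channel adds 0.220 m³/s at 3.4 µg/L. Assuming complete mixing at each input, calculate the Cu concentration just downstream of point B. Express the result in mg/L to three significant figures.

0.0281 mg/L

19 µg/L = 0.019 mg/L.
17.9 L/s = 0.0179 m³/s.
After input A: C = (2.1·0.019 + 0.0179·1.4) / 2.118 = 0.03067 mg/L.
3.4 µg/L = 0.0034 mg/L.
After input B: C = (2.118·0.03067 + 0.22·0.0034) / 2.338 = 0.02811 mg/L.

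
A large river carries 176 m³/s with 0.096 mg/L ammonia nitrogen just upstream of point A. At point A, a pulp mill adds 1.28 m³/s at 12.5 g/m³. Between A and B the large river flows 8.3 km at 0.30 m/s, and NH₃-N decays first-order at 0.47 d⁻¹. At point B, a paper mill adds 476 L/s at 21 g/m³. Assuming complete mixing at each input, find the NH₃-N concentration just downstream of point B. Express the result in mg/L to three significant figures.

0.215 mg/L

After input A: C = (176·0.096 + 1.28·12.5) / 177.3 = 0.1856 mg/L.
Over the 8.3 km reach to input B (t = 2.767e+04 s = 0.3202 d), decay gives C = 0.1856·exp(−0.47·0.3202) = 0.1596 mg/L.
476 L/s = 0.476 m³/s.
After input B: C = (177.3·0.1596 + 0.476·21) / 177.8 = 0.2154 mg/L.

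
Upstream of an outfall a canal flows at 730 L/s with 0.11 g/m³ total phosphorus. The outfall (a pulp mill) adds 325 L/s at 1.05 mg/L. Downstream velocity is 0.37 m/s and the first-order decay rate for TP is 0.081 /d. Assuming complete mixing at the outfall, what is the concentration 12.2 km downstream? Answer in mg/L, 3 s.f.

325 L/s = 0.325 m³/s.
730 L/s = 0.73 m³/s.
After complete mixing, C₀ = (0.325·1.05 + 0.73·0.11) / 1.055 = 0.3996 mg/L.
Travel time t = 1.22e+04 m / 0.37 m/s = 3.297e+04 s = 0.3816 d.
C = 0.3996·exp(−0.081·0.3816) = 0.3996·0.9696 = 0.3874 mg/L.

0.387 mg/L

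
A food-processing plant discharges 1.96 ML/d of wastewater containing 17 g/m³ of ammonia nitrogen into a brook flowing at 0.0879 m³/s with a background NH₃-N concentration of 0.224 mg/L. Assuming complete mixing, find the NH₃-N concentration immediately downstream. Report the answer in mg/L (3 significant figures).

3.67 mg/L

1.96 ML/d = 0.02269 m³/s.
Conservation of mass across the mixing zone: C = (0.02269·17 + 0.0879·0.224) / (0.02269 + 0.0879) = 0.4053/0.1106 = 3.665 mg/L.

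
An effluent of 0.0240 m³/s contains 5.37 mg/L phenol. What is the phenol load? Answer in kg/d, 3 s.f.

Mass flux = Q·C = 0.024 m³/s × 5.37 g/m³ = 0.1289 g/s.
= 0.1289 g/s × 86.4 = 11.14 kg/d.

11.1 kg/d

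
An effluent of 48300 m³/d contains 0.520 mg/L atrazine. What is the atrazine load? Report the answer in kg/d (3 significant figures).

48300 m³/d = 0.559 m³/s.
Mass flux = Q·C = 0.559 m³/s × 0.52 g/m³ = 0.2907 g/s.
= 0.2907 g/s × 86.4 = 25.12 kg/d.

25.1 kg/d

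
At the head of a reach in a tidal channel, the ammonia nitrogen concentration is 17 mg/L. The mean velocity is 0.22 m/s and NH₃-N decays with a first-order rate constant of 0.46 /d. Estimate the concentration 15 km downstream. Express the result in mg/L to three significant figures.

Travel time t = 15 km / 0.22 m/s = 1.5e+04/0.22 = 6.818e+04 s = 0.7891 d.
First-order decay: C = 17·exp(−0.46·0.7891) = 17·0.6956 = 11.82 mg/L.

11.8 mg/L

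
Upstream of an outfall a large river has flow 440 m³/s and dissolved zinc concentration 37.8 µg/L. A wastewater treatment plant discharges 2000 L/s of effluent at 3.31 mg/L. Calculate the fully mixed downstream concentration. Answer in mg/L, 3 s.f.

0.0526 mg/L

2000 L/s = 2 m³/s.
37.8 µg/L = 0.0378 mg/L.
Conservation of mass across the mixing zone: C = (2·3.31 + 440·0.0378) / (2 + 440) = 23.25/442 = 0.05261 mg/L.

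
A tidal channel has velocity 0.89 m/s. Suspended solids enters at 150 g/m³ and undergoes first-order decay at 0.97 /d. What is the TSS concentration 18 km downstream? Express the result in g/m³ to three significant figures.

120 g/m³

Travel time t = 18 km / 0.89 m/s = 1.8e+04/0.89 = 2.022e+04 s = 0.2341 d.
First-order decay: C = 150·exp(−0.97·0.2341) = 150·0.7969 = 119.5 g/m³.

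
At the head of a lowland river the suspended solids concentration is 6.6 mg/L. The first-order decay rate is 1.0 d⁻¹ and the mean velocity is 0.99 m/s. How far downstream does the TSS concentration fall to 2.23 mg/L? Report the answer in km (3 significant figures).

92.8 km

From C = C₀·e^(−kt), t = ln(C₀/C)/k = ln(6.6/2.23)/1.0 = 1.085/1.0 = 1.085 d.
Distance = v·t = 0.99 m/s × 9.375e+04 s = 9.281e+04 m = 92.81 km.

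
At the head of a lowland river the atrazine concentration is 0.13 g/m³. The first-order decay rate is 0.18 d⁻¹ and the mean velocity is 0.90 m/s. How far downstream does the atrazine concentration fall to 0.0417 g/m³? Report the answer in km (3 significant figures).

491 km

From C = C₀·e^(−kt), t = ln(C₀/C)/k = ln(0.13/0.0417)/0.18 = 1.137/0.18 = 6.317 d.
Distance = v·t = 0.90 m/s × 5.458e+05 s = 4.912e+05 m = 491.2 km.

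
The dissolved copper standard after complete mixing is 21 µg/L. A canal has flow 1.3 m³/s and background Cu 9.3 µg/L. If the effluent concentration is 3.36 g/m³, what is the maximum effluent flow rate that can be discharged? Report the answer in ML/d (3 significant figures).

0.394 ML/d

9.3 µg/L = 0.0093 mg/L.
21 µg/L = 0.021 mg/L.
Mass balance at complete mixing: C_std·(Q_w + Q_r) = Q_w·C_e + Q_r·C_b.
Rearranging, Q_w = Q_r·(C_std − C_b)/(C_e − C_std) = 1.3·(0.021 − 0.0093) / (3.36 − 0.021) = 0.004555 m³/s.
= 0.3936 ML/d.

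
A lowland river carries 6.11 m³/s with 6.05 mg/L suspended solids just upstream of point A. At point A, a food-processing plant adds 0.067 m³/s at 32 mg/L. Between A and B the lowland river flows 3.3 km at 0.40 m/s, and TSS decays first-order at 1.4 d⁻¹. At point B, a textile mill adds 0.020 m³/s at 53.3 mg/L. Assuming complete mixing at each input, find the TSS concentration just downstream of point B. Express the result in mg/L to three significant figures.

5.69 mg/L

After input A: C = (6.11·6.05 + 0.067·32) / 6.177 = 6.331 mg/L.
Over the 3.3 km reach to input B (t = 8250 s = 0.09549 d), decay gives C = 6.331·exp(−1.4·0.09549) = 5.539 mg/L.
After input B: C = (6.177·5.539 + 0.02·53.3) / 6.197 = 5.693 mg/L.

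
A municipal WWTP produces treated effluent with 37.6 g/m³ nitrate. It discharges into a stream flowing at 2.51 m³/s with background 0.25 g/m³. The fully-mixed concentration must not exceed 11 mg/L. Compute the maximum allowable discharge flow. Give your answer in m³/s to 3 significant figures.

1.01 m³/s

Mass balance at complete mixing: C_std·(Q_w + Q_r) = Q_w·C_e + Q_r·C_b.
Rearranging, Q_w = Q_r·(C_std − C_b)/(C_e − C_std) = 2.51·(11 − 0.25) / (37.6 − 11) = 1.014 m³/s.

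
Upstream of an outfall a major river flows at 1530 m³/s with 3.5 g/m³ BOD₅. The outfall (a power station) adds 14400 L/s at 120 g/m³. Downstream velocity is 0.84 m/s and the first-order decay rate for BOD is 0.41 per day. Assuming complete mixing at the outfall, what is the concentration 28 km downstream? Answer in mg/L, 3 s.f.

3.92 mg/L

14400 L/s = 14.4 m³/s.
After complete mixing, C₀ = (14.4·120 + 1530·3.5) / 1544 = 4.586 mg/L.
Travel time t = 2.8e+04 m / 0.84 m/s = 3.333e+04 s = 0.3858 d.
C = 4.586·exp(−0.41·0.3858) = 4.586·0.8537 = 3.915 mg/L.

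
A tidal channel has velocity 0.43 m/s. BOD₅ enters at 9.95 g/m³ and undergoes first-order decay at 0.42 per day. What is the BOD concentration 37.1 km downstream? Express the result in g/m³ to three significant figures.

Travel time t = 37.1 km / 0.43 m/s = 3.71e+04/0.43 = 8.628e+04 s = 0.9986 d.
First-order decay: C = 9.95·exp(−0.42·0.9986) = 9.95·0.6574 = 6.541 g/m³.

6.54 g/m³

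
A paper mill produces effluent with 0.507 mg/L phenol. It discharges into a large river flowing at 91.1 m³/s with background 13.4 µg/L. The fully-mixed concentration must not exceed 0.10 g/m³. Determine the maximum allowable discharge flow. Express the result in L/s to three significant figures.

13.4 µg/L = 0.0134 mg/L.
Mass balance at complete mixing: C_std·(Q_w + Q_r) = Q_w·C_e + Q_r·C_b.
Rearranging, Q_w = Q_r·(C_std − C_b)/(C_e − C_std) = 91.1·(0.1 − 0.0134) / (0.507 − 0.1) = 19.38 m³/s.
= 1.938e+04 L/s.

19400 L/s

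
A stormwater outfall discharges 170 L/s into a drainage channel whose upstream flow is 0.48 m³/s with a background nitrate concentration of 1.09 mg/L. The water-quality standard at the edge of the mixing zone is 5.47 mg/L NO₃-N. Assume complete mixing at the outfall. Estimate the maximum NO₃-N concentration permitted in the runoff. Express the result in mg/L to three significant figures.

170 L/s = 0.17 m³/s.
Mass balance: 5.47·0.65 = 0.17·Cₑ + 0.48·1.09.
Cₑ = (3.555 − 0.5232) / 0.17 = 17.84 mg/L.

17.8 mg/L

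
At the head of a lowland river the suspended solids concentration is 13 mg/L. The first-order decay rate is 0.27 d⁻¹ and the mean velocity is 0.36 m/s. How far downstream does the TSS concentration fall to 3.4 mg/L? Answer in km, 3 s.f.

From C = C₀·e^(−kt), t = ln(C₀/C)/k = ln(13/3.4)/0.27 = 1.341/0.27 = 4.967 d.
Distance = v·t = 0.36 m/s × 4.292e+05 s = 1.545e+05 m = 154.5 km.

155 km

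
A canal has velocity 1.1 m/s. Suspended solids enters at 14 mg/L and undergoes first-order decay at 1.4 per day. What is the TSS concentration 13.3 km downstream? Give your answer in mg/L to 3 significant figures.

Travel time t = 13.3 km / 1.1 m/s = 1.33e+04/1.1 = 1.209e+04 s = 0.1399 d.
First-order decay: C = 14·exp(−1.4·0.1399) = 14·0.8221 = 11.51 mg/L.

11.5 mg/L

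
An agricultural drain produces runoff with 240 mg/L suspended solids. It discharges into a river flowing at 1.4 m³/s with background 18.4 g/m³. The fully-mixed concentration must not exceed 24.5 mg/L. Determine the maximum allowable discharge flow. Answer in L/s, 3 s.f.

Mass balance at complete mixing: C_std·(Q_w + Q_r) = Q_w·C_e + Q_r·C_b.
Rearranging, Q_w = Q_r·(C_std − C_b)/(C_e − C_std) = 1.4·(24.5 − 18.4) / (240 − 24.5) = 0.03963 m³/s.
= 39.63 L/s.

39.6 L/s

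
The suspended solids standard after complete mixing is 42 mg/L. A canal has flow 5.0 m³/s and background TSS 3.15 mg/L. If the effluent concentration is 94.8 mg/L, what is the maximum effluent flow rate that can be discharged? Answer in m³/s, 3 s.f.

Mass balance at complete mixing: C_std·(Q_w + Q_r) = Q_w·C_e + Q_r·C_b.
Rearranging, Q_w = Q_r·(C_std − C_b)/(C_e − C_std) = 5.0·(42 − 3.15) / (94.8 − 42) = 3.679 m³/s.

3.68 m³/s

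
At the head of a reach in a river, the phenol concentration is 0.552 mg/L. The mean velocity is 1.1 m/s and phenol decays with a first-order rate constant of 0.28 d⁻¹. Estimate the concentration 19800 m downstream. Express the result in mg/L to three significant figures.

Travel time t = 19800 m / 1.1 m/s = 1.98e+04/1.1 = 1.8e+04 s = 0.2083 d.
First-order decay: C = 0.552·exp(−0.28·0.2083) = 0.552·0.9433 = 0.5207 mg/L.

0.521 mg/L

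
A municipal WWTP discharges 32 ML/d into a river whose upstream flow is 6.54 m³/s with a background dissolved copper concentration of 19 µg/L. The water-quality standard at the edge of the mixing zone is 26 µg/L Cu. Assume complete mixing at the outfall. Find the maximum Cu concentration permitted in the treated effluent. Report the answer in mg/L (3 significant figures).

0.150 mg/L

32 ML/d = 0.3704 m³/s.
19 µg/L = 0.019 mg/L.
26 µg/L = 0.026 mg/L.
Mass balance: 0.026·6.91 = 0.3704·Cₑ + 6.54·0.019.
Cₑ = (0.1797 − 0.1243) / 0.3704 = 0.1496 mg/L.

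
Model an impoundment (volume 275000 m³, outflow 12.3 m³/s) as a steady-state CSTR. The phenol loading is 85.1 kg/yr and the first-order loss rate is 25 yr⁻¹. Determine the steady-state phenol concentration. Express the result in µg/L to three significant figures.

0.215 µg/L

Outflow Q = 12.3 m³/s × 3.156e+07 s/yr = 3.882e+08 m³/yr.
Steady-state CSTR mass balance: W = Q·C + k·V·C, so C = W/(Q + kV).
Q + kV = 3.882e+08 + 25·275000 = 3.95e+08 m³/yr.
C = 85.1/3.95e+08 = 2.154e-07 kg/m³ = 0.0002154 mg/L = 0.2154 µg/L.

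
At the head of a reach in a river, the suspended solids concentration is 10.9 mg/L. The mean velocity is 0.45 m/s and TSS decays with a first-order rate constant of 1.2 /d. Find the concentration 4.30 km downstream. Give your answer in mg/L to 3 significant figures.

9.55 mg/L

Travel time t = 4.30 km / 0.45 m/s = 4300/0.45 = 9556 s = 0.1106 d.
First-order decay: C = 10.9·exp(−1.2·0.1106) = 10.9·0.8757 = 9.545 mg/L.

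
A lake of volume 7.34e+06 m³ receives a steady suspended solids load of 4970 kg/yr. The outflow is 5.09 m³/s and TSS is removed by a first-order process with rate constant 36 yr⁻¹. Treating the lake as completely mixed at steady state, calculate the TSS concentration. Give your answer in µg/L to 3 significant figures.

11.7 µg/L

Outflow Q = 5.09 m³/s × 3.156e+07 s/yr = 1.606e+08 m³/yr.
Steady-state CSTR mass balance: W = Q·C + k·V·C, so C = W/(Q + kV).
Q + kV = 1.606e+08 + 36·7.34e+06 = 4.249e+08 m³/yr.
C = 4970/4.249e+08 = 1.17e-05 kg/m³ = 0.0117 mg/L = 11.7 µg/L.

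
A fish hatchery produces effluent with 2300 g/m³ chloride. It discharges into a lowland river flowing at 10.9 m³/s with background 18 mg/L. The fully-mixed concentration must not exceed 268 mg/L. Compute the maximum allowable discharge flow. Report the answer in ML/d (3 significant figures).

116 ML/d

Mass balance at complete mixing: C_std·(Q_w + Q_r) = Q_w·C_e + Q_r·C_b.
Rearranging, Q_w = Q_r·(C_std − C_b)/(C_e − C_std) = 10.9·(268 − 18) / (2300 − 268) = 1.341 m³/s.
= 115.9 ML/d.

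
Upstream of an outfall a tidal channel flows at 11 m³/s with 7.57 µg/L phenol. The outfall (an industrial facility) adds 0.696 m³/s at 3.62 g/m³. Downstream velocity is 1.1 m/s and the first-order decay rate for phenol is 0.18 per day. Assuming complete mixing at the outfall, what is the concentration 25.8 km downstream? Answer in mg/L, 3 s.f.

0.212 mg/L

7.57 µg/L = 0.00757 mg/L.
After complete mixing, C₀ = (0.696·3.62 + 11·0.00757) / 11.7 = 0.2225 mg/L.
Travel time t = 2.58e+04 m / 1.1 m/s = 2.345e+04 s = 0.2715 d.
C = 0.2225·exp(−0.18·0.2715) = 0.2225·0.9523 = 0.2119 mg/L.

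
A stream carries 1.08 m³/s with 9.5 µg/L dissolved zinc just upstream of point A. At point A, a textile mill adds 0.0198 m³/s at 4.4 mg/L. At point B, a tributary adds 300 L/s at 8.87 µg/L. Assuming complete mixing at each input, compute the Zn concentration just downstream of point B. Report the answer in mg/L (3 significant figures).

0.0715 mg/L

9.5 µg/L = 0.0095 mg/L.
After input A: C = (1.08·0.0095 + 0.0198·4.4) / 1.1 = 0.08854 mg/L.
300 L/s = 0.3 m³/s.
8.87 µg/L = 0.00887 mg/L.
After input B: C = (1.1·0.08854 + 0.3·0.00887) / 1.4 = 0.07147 mg/L.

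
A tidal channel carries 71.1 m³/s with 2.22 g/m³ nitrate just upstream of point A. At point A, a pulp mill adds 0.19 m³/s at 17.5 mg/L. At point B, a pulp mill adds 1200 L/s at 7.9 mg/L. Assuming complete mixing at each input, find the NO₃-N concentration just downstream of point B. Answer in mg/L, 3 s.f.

After input A: C = (71.1·2.22 + 0.19·17.5) / 71.29 = 2.261 mg/L.
1200 L/s = 1.2 m³/s.
After input B: C = (71.29·2.261 + 1.2·7.9) / 72.49 = 2.354 mg/L.

2.35 mg/L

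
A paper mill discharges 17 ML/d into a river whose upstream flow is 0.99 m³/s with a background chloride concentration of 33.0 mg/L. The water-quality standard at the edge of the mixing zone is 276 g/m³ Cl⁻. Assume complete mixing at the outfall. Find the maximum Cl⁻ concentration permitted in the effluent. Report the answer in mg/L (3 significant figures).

17 ML/d = 0.1968 m³/s.
Mass balance: 276·1.187 = 0.1968·Cₑ + 0.99·33.
Cₑ = (327.5 − 32.67) / 0.1968 = 1499 mg/L.

1500 mg/L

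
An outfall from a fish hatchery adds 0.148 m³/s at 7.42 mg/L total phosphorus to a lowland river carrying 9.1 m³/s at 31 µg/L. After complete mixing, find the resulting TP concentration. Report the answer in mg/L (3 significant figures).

31 µg/L = 0.031 mg/L.
Conservation of mass across the mixing zone: C = (0.148·7.42 + 9.1·0.031) / (0.148 + 9.1) = 1.38/9.248 = 0.1492 mg/L.

0.149 mg/L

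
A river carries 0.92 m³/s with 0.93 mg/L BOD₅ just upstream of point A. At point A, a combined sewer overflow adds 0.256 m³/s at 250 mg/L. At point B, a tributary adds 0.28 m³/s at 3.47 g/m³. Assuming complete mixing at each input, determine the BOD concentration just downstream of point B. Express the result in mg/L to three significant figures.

45.2 mg/L

After input A: C = (0.92·0.93 + 0.256·250) / 1.176 = 55.15 mg/L.
After input B: C = (1.176·55.15 + 0.28·3.47) / 1.456 = 45.21 mg/L.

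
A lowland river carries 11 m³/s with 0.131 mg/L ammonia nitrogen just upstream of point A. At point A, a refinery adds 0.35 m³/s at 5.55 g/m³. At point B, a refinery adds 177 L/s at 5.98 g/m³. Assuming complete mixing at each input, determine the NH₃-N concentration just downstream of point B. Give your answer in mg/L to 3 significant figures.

After input A: C = (11·0.131 + 0.35·5.55) / 11.35 = 0.2981 mg/L.
177 L/s = 0.177 m³/s.
After input B: C = (11.35·0.2981 + 0.177·5.98) / 11.53 = 0.3854 mg/L.

0.385 mg/L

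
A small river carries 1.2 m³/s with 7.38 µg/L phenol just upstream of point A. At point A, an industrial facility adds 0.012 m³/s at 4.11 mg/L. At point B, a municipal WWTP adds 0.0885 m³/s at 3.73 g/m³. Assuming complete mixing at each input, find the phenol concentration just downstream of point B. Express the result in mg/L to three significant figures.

7.38 µg/L = 0.00738 mg/L.
After input A: C = (1.2·0.00738 + 0.012·4.11) / 1.212 = 0.048 mg/L.
After input B: C = (1.212·0.048 + 0.0885·3.73) / 1.3 = 0.2986 mg/L.

0.299 mg/L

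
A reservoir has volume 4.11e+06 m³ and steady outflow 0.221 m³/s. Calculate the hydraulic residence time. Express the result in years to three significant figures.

Q = 0.221 m³/s × 3.156e+07 s/yr = 6.974e+06 m³/yr.
Hydraulic residence time τ = V/Q = 4.11e+06/6.974e+06 = 0.5893 yr.

0.589 yr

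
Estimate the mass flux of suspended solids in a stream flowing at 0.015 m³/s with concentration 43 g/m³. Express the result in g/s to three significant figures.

0.645 g/s

Mass flux = Q·C = 0.015 m³/s × 43 g/m³ = 0.645 g/s.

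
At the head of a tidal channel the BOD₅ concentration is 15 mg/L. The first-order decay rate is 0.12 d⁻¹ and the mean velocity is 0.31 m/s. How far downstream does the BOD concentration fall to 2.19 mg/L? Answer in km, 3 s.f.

From C = C₀·e^(−kt), t = ln(C₀/C)/k = ln(15/2.19)/0.12 = 1.924/0.12 = 16.03 d.
Distance = v·t = 0.31 m/s × 1.385e+06 s = 4.295e+05 m = 429.5 km.

429 km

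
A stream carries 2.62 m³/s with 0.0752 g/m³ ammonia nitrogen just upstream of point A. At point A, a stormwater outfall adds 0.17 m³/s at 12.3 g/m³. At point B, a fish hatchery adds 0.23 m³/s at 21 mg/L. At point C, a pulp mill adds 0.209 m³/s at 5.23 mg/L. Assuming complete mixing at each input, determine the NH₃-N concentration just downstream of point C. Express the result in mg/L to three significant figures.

After input A: C = (2.62·0.0752 + 0.17·12.3) / 2.79 = 0.8201 mg/L.
After input B: C = (2.79·0.8201 + 0.23·21) / 3.02 = 2.357 mg/L.
After input C: C = (3.02·2.357 + 0.209·5.23) / 3.229 = 2.543 mg/L.

2.54 mg/L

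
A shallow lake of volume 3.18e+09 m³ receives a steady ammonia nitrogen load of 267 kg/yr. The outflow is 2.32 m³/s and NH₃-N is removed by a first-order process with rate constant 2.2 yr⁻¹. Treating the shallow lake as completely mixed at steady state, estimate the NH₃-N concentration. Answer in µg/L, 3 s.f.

0.0378 µg/L

Outflow Q = 2.32 m³/s × 3.156e+07 s/yr = 7.321e+07 m³/yr.
Steady-state CSTR mass balance: W = Q·C + k·V·C, so C = W/(Q + kV).
Q + kV = 7.321e+07 + 2.2·3.18e+09 = 7.069e+09 m³/yr.
C = 267/7.069e+09 = 3.777e-08 kg/m³ = 3.777e-05 mg/L = 0.03777 µg/L.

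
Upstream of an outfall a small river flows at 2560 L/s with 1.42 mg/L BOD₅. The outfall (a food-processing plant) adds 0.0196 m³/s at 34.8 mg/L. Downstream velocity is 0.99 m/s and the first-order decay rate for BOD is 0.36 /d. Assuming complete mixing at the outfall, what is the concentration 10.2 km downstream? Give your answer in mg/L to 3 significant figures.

2560 L/s = 2.56 m³/s.
After complete mixing, C₀ = (0.0196·34.8 + 2.56·1.42) / 2.58 = 1.674 mg/L.
Travel time t = 1.02e+04 m / 0.99 m/s = 1.03e+04 s = 0.1192 d.
C = 1.674·exp(−0.36·0.1192) = 1.674·0.958 = 1.603 mg/L.

1.60 mg/L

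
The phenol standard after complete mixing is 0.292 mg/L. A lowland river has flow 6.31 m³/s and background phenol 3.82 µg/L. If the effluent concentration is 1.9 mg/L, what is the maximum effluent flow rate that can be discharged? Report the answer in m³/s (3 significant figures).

3.82 µg/L = 0.00382 mg/L.
Mass balance at complete mixing: C_std·(Q_w + Q_r) = Q_w·C_e + Q_r·C_b.
Rearranging, Q_w = Q_r·(C_std − C_b)/(C_e − C_std) = 6.31·(0.292 − 0.00382) / (1.9 − 0.292) = 1.131 m³/s.

1.13 m³/s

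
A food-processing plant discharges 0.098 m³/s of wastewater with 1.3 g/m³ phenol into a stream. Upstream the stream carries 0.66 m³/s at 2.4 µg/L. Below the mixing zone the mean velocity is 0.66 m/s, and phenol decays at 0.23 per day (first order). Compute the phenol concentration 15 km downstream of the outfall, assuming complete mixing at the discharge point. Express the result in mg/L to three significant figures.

2.4 µg/L = 0.0024 mg/L.
After complete mixing, C₀ = (0.098·1.3 + 0.66·0.0024) / 0.758 = 0.1702 mg/L.
Travel time t = 1.5e+04 m / 0.66 m/s = 2.273e+04 s = 0.263 d.
C = 0.1702·exp(−0.23·0.263) = 0.1702·0.9413 = 0.1602 mg/L.

0.160 mg/L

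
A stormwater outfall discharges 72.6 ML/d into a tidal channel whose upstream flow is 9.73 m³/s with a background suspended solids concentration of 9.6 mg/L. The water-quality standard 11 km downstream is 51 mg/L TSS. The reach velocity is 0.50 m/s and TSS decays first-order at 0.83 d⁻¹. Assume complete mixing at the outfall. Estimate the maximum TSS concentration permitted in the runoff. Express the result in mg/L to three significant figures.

681 mg/L

72.6 ML/d = 0.8403 m³/s.
Travel time to the compliance point: t = 1.1e+04/0.50 = 2.2e+04 s = 0.2546 d; decay factor exp(−0.83·0.2546) = 0.8095.
So the concentration just after mixing may be at most 51/0.8095 = 63 mg/L.
Mass balance: 63·10.57 = 0.8403·Cₑ + 9.73·9.6.
Cₑ = (665.9 − 93.41) / 0.8403 = 681.4 mg/L.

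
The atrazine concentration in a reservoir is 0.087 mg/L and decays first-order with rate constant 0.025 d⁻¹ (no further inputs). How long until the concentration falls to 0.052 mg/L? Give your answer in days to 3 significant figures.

t = ln(C₀/C)/k = ln(0.087/0.052)/0.025 = 0.5147/0.025 = 20.59 d.

20.6 d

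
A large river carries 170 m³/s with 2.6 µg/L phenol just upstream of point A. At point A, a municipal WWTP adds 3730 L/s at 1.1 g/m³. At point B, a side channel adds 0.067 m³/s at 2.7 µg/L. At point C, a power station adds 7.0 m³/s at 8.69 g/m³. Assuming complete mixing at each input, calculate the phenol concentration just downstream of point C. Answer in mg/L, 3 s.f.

2.6 µg/L = 0.0026 mg/L.
3730 L/s = 3.73 m³/s.
After input A: C = (170·0.0026 + 3.73·1.1) / 173.7 = 0.02616 mg/L.
2.7 µg/L = 0.0027 mg/L.
After input B: C = (173.7·0.02616 + 0.067·0.0027) / 173.8 = 0.02615 mg/L.
After input C: C = (173.8·0.02615 + 7·8.69) / 180.8 = 0.3616 mg/L.

0.362 mg/L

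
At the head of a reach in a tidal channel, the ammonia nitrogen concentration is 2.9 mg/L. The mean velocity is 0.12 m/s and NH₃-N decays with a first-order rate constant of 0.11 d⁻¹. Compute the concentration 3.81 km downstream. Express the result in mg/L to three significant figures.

Travel time t = 3.81 km / 0.12 m/s = 3810/0.12 = 3.175e+04 s = 0.3675 d.
First-order decay: C = 2.9·exp(−0.11·0.3675) = 2.9·0.9604 = 2.785 mg/L.

2.79 mg/L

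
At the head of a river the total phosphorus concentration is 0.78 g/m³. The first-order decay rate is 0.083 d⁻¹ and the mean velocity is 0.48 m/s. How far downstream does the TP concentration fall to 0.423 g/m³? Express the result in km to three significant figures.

306 km

From C = C₀·e^(−kt), t = ln(C₀/C)/k = ln(0.78/0.423)/0.083 = 0.6119/0.083 = 7.373 d.
Distance = v·t = 0.48 m/s × 6.37e+05 s = 3.058e+05 m = 305.8 km.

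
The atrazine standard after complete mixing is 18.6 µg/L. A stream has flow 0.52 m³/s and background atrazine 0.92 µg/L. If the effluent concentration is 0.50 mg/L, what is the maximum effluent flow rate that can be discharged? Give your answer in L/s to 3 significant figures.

19.1 L/s

0.92 µg/L = 0.00092 mg/L.
18.6 µg/L = 0.0186 mg/L.
Mass balance at complete mixing: C_std·(Q_w + Q_r) = Q_w·C_e + Q_r·C_b.
Rearranging, Q_w = Q_r·(C_std − C_b)/(C_e − C_std) = 0.52·(0.0186 − 0.00092) / (0.5 − 0.0186) = 0.0191 m³/s.
= 19.1 L/s.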